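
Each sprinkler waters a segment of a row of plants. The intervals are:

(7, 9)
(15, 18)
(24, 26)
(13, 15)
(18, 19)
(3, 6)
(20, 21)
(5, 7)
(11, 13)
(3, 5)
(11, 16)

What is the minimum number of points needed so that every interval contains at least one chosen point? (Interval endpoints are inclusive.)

6

Process intervals by earliest right end; each time one isn't hit yet, stab at its right endpoint.
By right end: [3,5]  [3,6]  [5,7]  [7,9]  [11,13]  [13,15]  [11,16]  [15,18]  [18,19]  [20,21]  [24,26]
[3,5] uncovered → point at 5; [7,9] uncovered → point at 9; [11,13] uncovered → point at 13; [15,18] uncovered → point at 18; [20,21] uncovered → point at 21; [24,26] uncovered → point at 26.
Points: 5, 9, 13, 18, 21, 26 (6 total).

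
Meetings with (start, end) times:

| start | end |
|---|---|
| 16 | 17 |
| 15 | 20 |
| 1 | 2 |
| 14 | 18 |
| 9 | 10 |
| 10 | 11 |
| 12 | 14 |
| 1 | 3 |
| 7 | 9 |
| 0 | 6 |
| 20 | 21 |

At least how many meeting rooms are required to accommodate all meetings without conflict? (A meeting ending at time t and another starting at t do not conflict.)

The answer is the maximum number of intervals overlapping at any instant.
Events (time:±→running): 0:+→1 1:+→2 1:+→3 … peak 3.

3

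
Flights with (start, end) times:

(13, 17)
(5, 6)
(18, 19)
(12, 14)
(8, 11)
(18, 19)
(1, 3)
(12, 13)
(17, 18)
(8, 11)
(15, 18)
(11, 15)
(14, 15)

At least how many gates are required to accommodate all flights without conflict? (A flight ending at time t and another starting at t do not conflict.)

3

The answer is the maximum number of intervals overlapping at any instant.
starts: [1, 5, 8, 8, 11, 12, 12, 13, 14, 15, 17, 18, 18]
ends:   [3, 6, 11, 11, 13, 14, 15, 15, 17, 18, 18, 19, 19]
s1→1 e3→0 s5→1 e6→0 s8→1 s8→2 e11→1 e11→0 s11→1 s12→2 s12→3  — peak 3.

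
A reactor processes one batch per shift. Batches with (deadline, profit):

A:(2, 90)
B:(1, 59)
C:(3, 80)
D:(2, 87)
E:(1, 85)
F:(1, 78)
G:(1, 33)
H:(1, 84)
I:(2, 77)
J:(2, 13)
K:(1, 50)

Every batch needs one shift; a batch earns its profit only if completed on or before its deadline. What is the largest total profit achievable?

257

Profit order: A=90 D=87 E=85 H=84 C=80 F=78 I=77 B=59 K=50 G=33 J=13
Assign: A→slot 2, D→slot 1, E skipped, H skipped, C→slot 3, F skipped, I skipped, B skipped, K skipped, G skipped, J skipped.
Slots: [1:D] [2:A] [3:C]
Profit = 87 + 90 + 80 = 257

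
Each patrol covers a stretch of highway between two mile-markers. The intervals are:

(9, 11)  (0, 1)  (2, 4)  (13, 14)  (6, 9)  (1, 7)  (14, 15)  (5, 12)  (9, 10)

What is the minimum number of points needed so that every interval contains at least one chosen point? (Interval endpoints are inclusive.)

4

Process intervals by earliest right end; each time one isn't hit yet, stab at its right endpoint.
By right end: [0,1]  [2,4]  [1,7]  [6,9]  [9,10]  [9,11]  [5,12]  [13,14]  [14,15]
[0,1] uncovered → point at 1; [2,4] uncovered → point at 4; [6,9] uncovered → point at 9; [13,14] uncovered → point at 14.
Points: 1, 4, 9, 14 (4 total).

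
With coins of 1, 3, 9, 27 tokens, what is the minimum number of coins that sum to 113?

113 = 4×27 + 1×3 + 2×1
Total coins = 4 + 1 + 2 = 7

7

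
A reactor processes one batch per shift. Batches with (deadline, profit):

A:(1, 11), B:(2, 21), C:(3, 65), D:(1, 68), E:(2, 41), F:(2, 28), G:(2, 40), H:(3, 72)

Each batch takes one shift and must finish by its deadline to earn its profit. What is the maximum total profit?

Sort by profit descending; place each in the latest free slot ≤ its deadline.
By profit: H(d3,72), D(d1,68), C(d3,65), E(d2,41), G(d2,40), F(d2,28), B(d2,21), A(d1,11)
H→slot 3; D→slot 1; C→slot 2; E skipped; G skipped; F skipped; B skipped; A skipped.
Profit = 68 + 65 + 72 = 205

205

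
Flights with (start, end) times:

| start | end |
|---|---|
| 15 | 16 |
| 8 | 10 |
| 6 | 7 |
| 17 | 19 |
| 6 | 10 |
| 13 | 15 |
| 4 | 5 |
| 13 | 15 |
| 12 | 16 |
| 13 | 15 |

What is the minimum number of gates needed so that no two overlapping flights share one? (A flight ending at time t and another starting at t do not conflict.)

starts: [4, 6, 6, 8, 12, 13, 13, 13, 15, 17]
ends:   [5, 7, 10, 10, 15, 15, 15, 16, 16, 19]
s4→1 e5→0 s6→1 s6→2 e7→1 s8→2 e10→1 e10→0 s12→1 s13→2 s13→3 s13→4  — peak 4.

4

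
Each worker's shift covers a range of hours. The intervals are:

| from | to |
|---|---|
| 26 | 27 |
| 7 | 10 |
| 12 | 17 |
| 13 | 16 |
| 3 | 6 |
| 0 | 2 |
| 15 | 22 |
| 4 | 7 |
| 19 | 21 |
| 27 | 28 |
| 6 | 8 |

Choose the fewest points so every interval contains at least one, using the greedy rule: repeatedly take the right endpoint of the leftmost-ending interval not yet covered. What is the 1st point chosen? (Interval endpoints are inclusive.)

By right end: [0,2]  [3,6]  [4,7]  [6,8]  [7,10]  [13,16]  [12,17]  [19,21]  [15,22]  [26,27]  [27,28]
[0,2] uncovered → point at 2; [3,6] uncovered → point at 6; [7,10] uncovered → point at 10; [13,16] uncovered → point at 16; [19,21] uncovered → point at 21; [26,27] uncovered → point at 27.
Points: 2, 6, 10, 16, 21, 27 (6 total).

2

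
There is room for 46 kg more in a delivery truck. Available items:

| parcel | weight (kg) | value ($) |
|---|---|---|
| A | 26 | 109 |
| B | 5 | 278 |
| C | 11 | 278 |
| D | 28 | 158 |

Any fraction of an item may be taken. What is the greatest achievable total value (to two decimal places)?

Order: B (278/5=55.60) > C (278/11=25.27) > D (158/28=5.64) > A (109/26=4.19)
Fill: take B (5 @ 278) → take C (11 @ 278) → take D (28 @ 158) → take 2/26 of A → 8.38; 46/46 used.
Total value = 722.38

722.38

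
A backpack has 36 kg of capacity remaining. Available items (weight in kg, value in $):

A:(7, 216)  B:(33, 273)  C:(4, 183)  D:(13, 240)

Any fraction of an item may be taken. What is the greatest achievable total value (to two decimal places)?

Sort by value per unit weight and fill in that order.
Order: C (183/4=45.75) > A (216/7=30.86) > D (240/13=18.46) > B (273/33=8.27)
Fill: take C (4 @ 183) → take A (7 @ 216) → take D (13 @ 240) → take 12/33 of B → 99.27; 36/36 used.
Total value = 738.27

738.27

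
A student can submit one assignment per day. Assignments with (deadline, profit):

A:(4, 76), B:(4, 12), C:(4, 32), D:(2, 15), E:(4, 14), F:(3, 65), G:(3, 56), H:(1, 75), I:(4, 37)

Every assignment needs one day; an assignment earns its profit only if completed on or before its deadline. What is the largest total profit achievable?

272

Sort by profit descending; place each in the latest free slot ≤ its deadline.
Profit order: A=76 H=75 F=65 G=56 I=37 C=32 D=15 E=14 B=12
Assign: A→slot 4, H→slot 1, F→slot 3, G→slot 2, I skipped, C skipped, D skipped, E skipped, B skipped.
Slots: [1:H] [2:G] [3:F] [4:A]
Profit = 75 + 56 + 65 + 76 = 272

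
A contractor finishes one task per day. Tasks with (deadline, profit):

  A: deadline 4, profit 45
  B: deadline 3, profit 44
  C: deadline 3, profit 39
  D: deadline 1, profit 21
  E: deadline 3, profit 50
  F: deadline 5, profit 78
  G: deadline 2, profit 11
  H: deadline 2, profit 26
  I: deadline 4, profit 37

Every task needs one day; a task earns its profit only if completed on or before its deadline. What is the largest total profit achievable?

256

Sort by profit descending; place each in the latest free slot ≤ its deadline.
Profit order: F=78 E=50 A=45 B=44 C=39 I=37 H=26 D=21 G=11
Assign: F→slot 5, E→slot 3, A→slot 4, B→slot 2, C→slot 1, I skipped, H skipped, D skipped, G skipped.
Slots: [1:C] [2:B] [3:E] [4:A] [5:F]
Profit = 39 + 44 + 50 + 45 + 78 = 256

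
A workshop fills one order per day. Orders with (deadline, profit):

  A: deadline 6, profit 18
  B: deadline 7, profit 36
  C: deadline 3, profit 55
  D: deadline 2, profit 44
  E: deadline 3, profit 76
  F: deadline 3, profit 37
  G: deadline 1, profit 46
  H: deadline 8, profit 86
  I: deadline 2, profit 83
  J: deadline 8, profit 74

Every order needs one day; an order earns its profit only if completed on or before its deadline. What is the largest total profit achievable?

Sort by profit descending; place each in the latest free slot ≤ its deadline.
By profit: H(d8,86), I(d2,83), E(d3,76), J(d8,74), C(d3,55), G(d1,46), D(d2,44), F(d3,37), B(d7,36), A(d6,18)
H→slot 8; I→slot 2; E→slot 3; J→slot 7; C→slot 1; G skipped; D skipped; F skipped; B→slot 6; A→slot 5.
Profit = 55 + 83 + 76 + 18 + 36 + 74 + 86 = 428

428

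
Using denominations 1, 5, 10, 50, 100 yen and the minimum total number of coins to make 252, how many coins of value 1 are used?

Greedy: take as many of the largest coin as possible, then repeat with the remainder.
252 − 2×100→52 − 1×50→2 − 2×1→0
Count of 1: 2

2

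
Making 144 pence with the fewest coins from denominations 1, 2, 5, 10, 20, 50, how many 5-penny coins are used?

0

Use the largest denomination that fits, subtract, and repeat.
144 − 2×50→44 − 2×20→4 − 2×2→0
Count of 5: 0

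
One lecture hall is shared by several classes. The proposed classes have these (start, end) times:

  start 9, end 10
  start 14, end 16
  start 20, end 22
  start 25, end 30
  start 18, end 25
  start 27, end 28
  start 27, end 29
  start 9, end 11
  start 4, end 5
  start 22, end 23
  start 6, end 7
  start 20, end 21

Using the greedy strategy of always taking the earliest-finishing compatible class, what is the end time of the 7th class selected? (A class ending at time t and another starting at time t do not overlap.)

Greedy by earliest finish: after sorting by end time, pick each interval compatible with the last pick.
Sorted by end: (4,5)  (6,7)  (9,10)  (9,11)  (14,16)  (20,21)  (20,22)  (22,23)  (18,25)  (27,28)  (27,29)  (25,30)
take (4,5); take (6,7); take (9,10); take (14,16); take (20,21); take (22,23); take (27,28); skip (27,29).
Selected: (4,5) (6,7) (9,10) (14,16) (20,21) (22,23) (27,28)

28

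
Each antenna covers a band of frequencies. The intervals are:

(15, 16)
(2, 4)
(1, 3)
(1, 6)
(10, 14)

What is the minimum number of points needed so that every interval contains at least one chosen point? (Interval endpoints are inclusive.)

Sorted: [1,3] [2,4] [1,6] [10,14] [15,16]
{[1,3],[2,4],[1,6]} hit by 3; {[10,14]} hit by 14; {[15,16]} hit by 16.
Points: 3, 14, 16 (3 total).

3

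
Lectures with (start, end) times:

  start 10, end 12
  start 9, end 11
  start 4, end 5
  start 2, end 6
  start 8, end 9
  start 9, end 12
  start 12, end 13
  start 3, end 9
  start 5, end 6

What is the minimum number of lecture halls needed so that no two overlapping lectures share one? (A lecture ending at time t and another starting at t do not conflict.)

3

starts: [2, 3, 4, 5, 8, 9, 9, 10, 12]
ends:   [5, 6, 6, 9, 9, 11, 12, 12, 13]
s2→1 s3→2 s4→3  — peak 3.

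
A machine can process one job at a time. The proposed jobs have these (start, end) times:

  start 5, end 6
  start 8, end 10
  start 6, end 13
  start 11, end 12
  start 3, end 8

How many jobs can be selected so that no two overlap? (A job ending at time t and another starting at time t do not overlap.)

Order by finish time; keep every interval that doesn't clash with the previous kept one.
Sorted by end: (5,6)  (3,8)  (8,10)  (11,12)  (6,13)
take (5,6); skip (3,8); take (8,10); take (11,12); skip (6,13).
Selected 3 jobs.

3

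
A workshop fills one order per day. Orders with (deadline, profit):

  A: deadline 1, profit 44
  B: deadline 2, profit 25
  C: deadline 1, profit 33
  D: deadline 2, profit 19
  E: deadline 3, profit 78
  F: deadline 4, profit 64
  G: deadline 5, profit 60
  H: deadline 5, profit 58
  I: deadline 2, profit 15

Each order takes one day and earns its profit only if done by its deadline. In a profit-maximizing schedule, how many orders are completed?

5

Sort by profit descending; place each in the latest free slot ≤ its deadline.
Profit order: E=78 F=64 G=60 H=58 A=44 C=33 B=25 D=19 I=15
Assign: E→slot 3, F→slot 4, G→slot 5, H→slot 2, A→slot 1, C skipped, B skipped, D skipped, I skipped.
Slots: [1:A] [2:H] [3:E] [4:F] [5:G]
5 of 9 scheduled.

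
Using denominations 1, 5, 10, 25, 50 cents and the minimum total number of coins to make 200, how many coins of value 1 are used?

0

Use the largest denomination that fits, subtract, and repeat.
200 = 4×50
Count of 1: 0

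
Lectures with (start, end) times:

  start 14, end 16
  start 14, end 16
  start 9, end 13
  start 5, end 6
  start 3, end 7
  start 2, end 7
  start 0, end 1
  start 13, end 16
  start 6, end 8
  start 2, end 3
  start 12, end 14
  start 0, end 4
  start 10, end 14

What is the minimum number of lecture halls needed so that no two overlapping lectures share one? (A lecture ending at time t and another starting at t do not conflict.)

The answer is the maximum number of intervals overlapping at any instant.
starts: [0, 0, 2, 2, 3, 5, 6, 9, 10, 12, 13, 14, 14]
ends:   [1, 3, 4, 6, 7, 7, 8, 13, 14, 14, 16, 16, 16]
s0→1 s0→2 e1→1 s2→2 s2→3  — peak 3.

3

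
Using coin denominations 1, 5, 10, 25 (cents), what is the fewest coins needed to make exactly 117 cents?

8

117 = 4×25 + 1×10 + 1×5 + 2×1
Total coins = 4 + 1 + 1 + 2 = 8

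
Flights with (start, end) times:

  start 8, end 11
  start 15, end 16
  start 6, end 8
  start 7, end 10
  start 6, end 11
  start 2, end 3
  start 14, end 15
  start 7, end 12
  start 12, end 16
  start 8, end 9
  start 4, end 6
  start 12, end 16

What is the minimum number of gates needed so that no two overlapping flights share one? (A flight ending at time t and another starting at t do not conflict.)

5

Events (time:±→running): 2:+→1 3:-→0 4:+→1 6:-→0 6:+→1 6:+→2 7:+→3 7:+→4 8:-→3 8:+→4 8:+→5 … peak 5.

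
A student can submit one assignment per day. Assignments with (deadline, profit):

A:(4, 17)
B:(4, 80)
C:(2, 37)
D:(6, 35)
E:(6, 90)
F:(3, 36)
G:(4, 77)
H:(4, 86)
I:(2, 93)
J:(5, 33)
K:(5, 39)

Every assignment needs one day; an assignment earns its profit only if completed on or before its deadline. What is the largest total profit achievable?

Take jobs in profit order; each goes to the latest open slot no later than its deadline.
By profit: I(d2,93), E(d6,90), H(d4,86), B(d4,80), G(d4,77), K(d5,39), C(d2,37), F(d3,36), D(d6,35), J(d5,33), A(d4,17)
I→slot 2; E→slot 6; H→slot 4; B→slot 3; G→slot 1; K→slot 5; C skipped; F skipped; D skipped; J skipped; A skipped.
Profit = 77 + 93 + 80 + 86 + 39 + 90 = 465

465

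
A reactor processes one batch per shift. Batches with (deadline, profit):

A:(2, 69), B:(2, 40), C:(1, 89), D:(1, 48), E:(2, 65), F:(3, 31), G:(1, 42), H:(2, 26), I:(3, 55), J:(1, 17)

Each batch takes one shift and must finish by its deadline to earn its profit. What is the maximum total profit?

Sort by profit descending; place each in the latest free slot ≤ its deadline.
By profit: C(d1,89), A(d2,69), E(d2,65), I(d3,55), D(d1,48), G(d1,42), B(d2,40), F(d3,31), H(d2,26), J(d1,17)
C→slot 1; A→slot 2; E skipped; I→slot 3; D skipped; G skipped; B skipped; F skipped; H skipped; J skipped.
Profit = 89 + 69 + 55 = 213

213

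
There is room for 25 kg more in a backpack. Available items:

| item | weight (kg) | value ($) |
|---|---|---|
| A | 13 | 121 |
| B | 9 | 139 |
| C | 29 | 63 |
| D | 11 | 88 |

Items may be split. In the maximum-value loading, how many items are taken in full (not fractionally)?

2

Ratios (sorted): B 15.44, A 9.31, D 8.00, C 2.17
take B (9 @ 139); take A (13 @ 121); take 3/11 of D → 24.00. Capacity used 25/25.
2 item(s) taken whole; one partial (take 3/11 of D).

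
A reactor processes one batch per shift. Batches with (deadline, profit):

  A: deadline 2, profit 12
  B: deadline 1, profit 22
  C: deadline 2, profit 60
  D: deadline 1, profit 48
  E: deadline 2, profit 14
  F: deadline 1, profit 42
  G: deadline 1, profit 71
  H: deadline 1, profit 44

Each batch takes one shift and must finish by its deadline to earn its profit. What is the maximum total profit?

131

Profit order: G=71 C=60 D=48 H=44 F=42 B=22 E=14 A=12
Assign: G→slot 1, C→slot 2, D skipped, H skipped, F skipped, B skipped, E skipped, A skipped.
Slots: [1:G] [2:C]
Profit = 71 + 60 = 131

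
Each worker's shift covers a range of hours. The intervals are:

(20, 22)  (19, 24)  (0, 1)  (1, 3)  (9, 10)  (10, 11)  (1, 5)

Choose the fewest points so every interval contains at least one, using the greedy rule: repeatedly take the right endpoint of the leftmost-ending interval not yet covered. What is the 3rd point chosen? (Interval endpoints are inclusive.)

By right end: [0,1]  [1,3]  [1,5]  [9,10]  [10,11]  [20,22]  [19,24]
[0,1] uncovered → point at 1; [9,10] uncovered → point at 10; [20,22] uncovered → point at 22.
Points: 1, 10, 22 (3 total).

22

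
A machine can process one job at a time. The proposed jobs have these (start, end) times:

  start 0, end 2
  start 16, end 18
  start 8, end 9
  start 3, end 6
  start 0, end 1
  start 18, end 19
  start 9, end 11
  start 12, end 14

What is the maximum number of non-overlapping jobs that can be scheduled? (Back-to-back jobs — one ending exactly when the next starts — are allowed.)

Greedy by earliest finish: after sorting by end time, pick each interval compatible with the last pick.
Sorted by end: (0,1)  (0,2)  (3,6)  (8,9)  (9,11)  (12,14)  (16,18)  (18,19)
take (0,1); skip (0,2); take (3,6); take (8,9); take (9,11); take (12,14); take (16,18); take (18,19).
Selected 7 jobs.

7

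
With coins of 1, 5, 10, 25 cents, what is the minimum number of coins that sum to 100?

4

100 − 4×25→0
Total coins = 4 = 4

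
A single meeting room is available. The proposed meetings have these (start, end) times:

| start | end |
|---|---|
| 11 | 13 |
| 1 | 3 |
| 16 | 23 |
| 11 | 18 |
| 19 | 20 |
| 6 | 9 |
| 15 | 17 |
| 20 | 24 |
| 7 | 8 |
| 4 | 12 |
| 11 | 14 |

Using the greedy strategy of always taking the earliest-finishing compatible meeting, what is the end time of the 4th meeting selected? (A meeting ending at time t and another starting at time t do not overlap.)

17

Greedy by earliest finish: after sorting by end time, pick each interval compatible with the last pick.
By end time: (1,3), (7,8), (6,9), (4,12), (11,13), (11,14), (15,17), (11,18), (19,20), (16,23), (20,24).
Pick (1,3); next start ≥ 3 → (7,8); next start ≥ 8 → (11,13); next start ≥ 13 → (15,17); next start ≥ 17 → (19,20); next start ≥ 20 → (20,24).
Selected: (1,3) (7,8) (11,13) (15,17) (19,20) (20,24)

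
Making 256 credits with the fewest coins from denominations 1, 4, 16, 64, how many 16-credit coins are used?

Greedy: take as many of the largest coin as possible, then repeat with the remainder.
256 = 4×64
Count of 16: 0

0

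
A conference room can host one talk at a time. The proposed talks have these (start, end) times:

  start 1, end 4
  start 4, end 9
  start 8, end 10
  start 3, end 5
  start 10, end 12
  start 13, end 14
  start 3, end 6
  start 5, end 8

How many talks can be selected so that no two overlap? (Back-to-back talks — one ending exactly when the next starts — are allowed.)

5

Order by finish time; keep every interval that doesn't clash with the previous kept one.
By end time: (1,4), (3,5), (3,6), (5,8), (4,9), (8,10), (10,12), (13,14).
Pick (1,4); next start ≥ 4 → (5,8); next start ≥ 8 → (8,10); next start ≥ 10 → (10,12); next start ≥ 12 → (13,14).
Selected 5 talks.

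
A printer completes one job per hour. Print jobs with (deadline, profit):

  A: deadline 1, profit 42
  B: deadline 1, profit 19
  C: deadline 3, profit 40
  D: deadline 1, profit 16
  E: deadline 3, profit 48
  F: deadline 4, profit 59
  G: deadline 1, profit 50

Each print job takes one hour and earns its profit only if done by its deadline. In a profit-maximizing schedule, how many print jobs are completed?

4

By profit: F(d4,59), G(d1,50), E(d3,48), A(d1,42), C(d3,40), B(d1,19), D(d1,16)
F→slot 4; G→slot 1; E→slot 3; A skipped; C→slot 2; B skipped; D skipped.
4 of 7 scheduled.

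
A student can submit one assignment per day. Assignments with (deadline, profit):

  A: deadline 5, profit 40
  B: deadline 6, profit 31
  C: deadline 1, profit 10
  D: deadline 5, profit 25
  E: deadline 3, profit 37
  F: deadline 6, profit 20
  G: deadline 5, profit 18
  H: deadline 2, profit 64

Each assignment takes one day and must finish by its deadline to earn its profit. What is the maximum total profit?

Profit order: H=64 A=40 E=37 B=31 D=25 F=20 G=18 C=10
Assign: H→slot 2, A→slot 5, E→slot 3, B→slot 6, D→slot 4, F→slot 1, G skipped, C skipped.
Slots: [1:F] [2:H] [3:E] [4:D] [5:A] [6:B]
Profit = 20 + 64 + 37 + 25 + 40 + 31 = 217

217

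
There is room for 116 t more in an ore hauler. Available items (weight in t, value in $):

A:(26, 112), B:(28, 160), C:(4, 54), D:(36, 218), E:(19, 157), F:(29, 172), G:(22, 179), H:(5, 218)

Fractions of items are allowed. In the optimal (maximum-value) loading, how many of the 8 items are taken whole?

6

Greedy by value/weight ratio, highest first.
Order: H (218/5=43.60) > C (54/4=13.50) > E (157/19=8.26) > G (179/22=8.14) > D (218/36=6.06) > F (172/29=5.93) > B (160/28=5.71) > A (112/26=4.31)
Fill: take H (5 @ 218) → take C (4 @ 54) → take E (19 @ 157) → take G (22 @ 179) → take D (36 @ 218) → take F (29 @ 172) → take 1/28 of B → 5.71; 116/116 used.
6 item(s) taken whole; one partial (take 1/28 of B).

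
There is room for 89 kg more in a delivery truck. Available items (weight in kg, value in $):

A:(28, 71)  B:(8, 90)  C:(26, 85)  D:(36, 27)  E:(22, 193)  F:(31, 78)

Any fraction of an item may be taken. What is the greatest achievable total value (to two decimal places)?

451.58

Ratios (sorted): B 11.25, E 8.77, C 3.27, A 2.54, F 2.52, D 0.75
take B (8 @ 90); take E (22 @ 193); take C (26 @ 85); take A (28 @ 71); take 5/31 of F → 12.58. Capacity used 89/89.
Total value = 451.58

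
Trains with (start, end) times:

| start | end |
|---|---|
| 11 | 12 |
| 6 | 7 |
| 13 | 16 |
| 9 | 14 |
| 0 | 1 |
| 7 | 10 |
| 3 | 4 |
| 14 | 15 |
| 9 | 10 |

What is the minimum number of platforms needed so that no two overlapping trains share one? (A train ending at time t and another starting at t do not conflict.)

3

The answer is the maximum number of intervals overlapping at any instant.
starts: [0, 3, 6, 7, 9, 9, 11, 13, 14]
ends:   [1, 4, 7, 10, 10, 12, 14, 15, 16]
s0→1 e1→0 s3→1 e4→0 s6→1 e7→0 s7→1 s9→2 s9→3  — peak 3.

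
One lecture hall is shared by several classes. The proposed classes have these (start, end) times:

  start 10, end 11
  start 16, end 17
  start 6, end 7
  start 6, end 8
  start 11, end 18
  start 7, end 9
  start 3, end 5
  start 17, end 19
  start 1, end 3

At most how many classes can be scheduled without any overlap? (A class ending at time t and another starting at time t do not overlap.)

7

Greedy by earliest finish: after sorting by end time, pick each interval compatible with the last pick.
By end time: (1,3), (3,5), (6,7), (6,8), (7,9), (10,11), (16,17), (11,18), (17,19).
Pick (1,3); next start ≥ 3 → (3,5); next start ≥ 5 → (6,7); next start ≥ 7 → (7,9); next start ≥ 9 → (10,11); next start ≥ 11 → (16,17); next start ≥ 17 → (17,19).
Selected 7 classes.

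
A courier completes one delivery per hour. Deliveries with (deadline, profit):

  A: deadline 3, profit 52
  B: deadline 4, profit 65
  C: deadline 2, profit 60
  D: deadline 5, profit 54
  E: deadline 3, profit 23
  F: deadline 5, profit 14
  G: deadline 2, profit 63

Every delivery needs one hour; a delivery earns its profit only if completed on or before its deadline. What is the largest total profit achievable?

294

Take jobs in profit order; each goes to the latest open slot no later than its deadline.
By profit: B(d4,65), G(d2,63), C(d2,60), D(d5,54), A(d3,52), E(d3,23), F(d5,14)
B→slot 4; G→slot 2; C→slot 1; D→slot 5; A→slot 3; E skipped; F skipped.
Profit = 60 + 63 + 52 + 65 + 54 = 294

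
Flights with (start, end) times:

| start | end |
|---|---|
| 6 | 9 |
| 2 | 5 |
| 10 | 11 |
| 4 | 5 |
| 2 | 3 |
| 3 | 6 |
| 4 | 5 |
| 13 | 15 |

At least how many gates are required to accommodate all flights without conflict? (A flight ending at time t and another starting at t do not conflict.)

4

Count concurrent intervals with a sweep; the peak is the room count.
Events (time:±→running): 2:+→1 2:+→2 3:-→1 3:+→2 4:+→3 4:+→4 … peak 4.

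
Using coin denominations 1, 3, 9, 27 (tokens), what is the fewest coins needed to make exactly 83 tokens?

Use the largest denomination that fits, subtract, and repeat.
83 − 3×27→2 − 2×1→0
Total coins = 3 + 2 = 5

5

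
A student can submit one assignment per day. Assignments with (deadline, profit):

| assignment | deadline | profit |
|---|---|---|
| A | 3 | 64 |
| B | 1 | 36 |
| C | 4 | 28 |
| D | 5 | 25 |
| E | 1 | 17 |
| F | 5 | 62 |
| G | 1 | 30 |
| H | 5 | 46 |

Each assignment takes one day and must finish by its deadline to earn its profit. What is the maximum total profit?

236

By profit: A(d3,64), F(d5,62), H(d5,46), B(d1,36), G(d1,30), C(d4,28), D(d5,25), E(d1,17)
A→slot 3; F→slot 5; H→slot 4; B→slot 1; G skipped; C→slot 2; D skipped; E skipped.
Profit = 36 + 28 + 64 + 46 + 62 = 236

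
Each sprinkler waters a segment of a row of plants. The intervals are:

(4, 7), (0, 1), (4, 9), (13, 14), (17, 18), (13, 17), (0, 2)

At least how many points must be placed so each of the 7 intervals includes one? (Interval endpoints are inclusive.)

Process intervals by earliest right end; each time one isn't hit yet, stab at its right endpoint.
Sorted: [0,1] [0,2] [4,7] [4,9] [13,14] [13,17] [17,18]
{[0,1],[0,2]} hit by 1; {[4,7],[4,9]} hit by 7; {[13,14],[13,17]} hit by 14; {[17,18]} hit by 18.
Points: 1, 7, 14, 18 (4 total).

4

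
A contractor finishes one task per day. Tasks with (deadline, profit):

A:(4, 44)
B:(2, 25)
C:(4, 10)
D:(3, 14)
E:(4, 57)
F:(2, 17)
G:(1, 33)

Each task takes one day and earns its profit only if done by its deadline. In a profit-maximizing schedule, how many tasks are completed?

4

By profit: E(d4,57), A(d4,44), G(d1,33), B(d2,25), F(d2,17), D(d3,14), C(d4,10)
E→slot 4; A→slot 3; G→slot 1; B→slot 2; F skipped; D skipped; C skipped.
4 of 7 scheduled.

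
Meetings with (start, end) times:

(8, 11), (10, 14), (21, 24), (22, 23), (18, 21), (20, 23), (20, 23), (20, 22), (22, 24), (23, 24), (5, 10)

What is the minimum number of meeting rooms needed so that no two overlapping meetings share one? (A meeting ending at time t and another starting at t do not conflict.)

Count concurrent intervals with a sweep; the peak is the room count.
starts: [5, 8, 10, 18, 20, 20, 20, 21, 22, 22, 23]
ends:   [10, 11, 14, 21, 22, 23, 23, 23, 24, 24, 24]
s5→1 s8→2 e10→1 s10→2 e11→1 e14→0 s18→1 s20→2 s20→3 s20→4 e21→3 s21→4 e22→3 s22→4 s22→5  — peak 5.

5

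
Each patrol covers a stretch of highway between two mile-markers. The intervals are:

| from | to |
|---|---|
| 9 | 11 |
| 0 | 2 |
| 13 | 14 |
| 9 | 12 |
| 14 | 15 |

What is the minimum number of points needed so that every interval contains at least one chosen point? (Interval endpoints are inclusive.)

3

Sorted: [0,2] [9,11] [9,12] [13,14] [14,15]
{[0,2]} hit by 2; {[9,11],[9,12]} hit by 11; {[13,14],[14,15]} hit by 14.
Points: 2, 11, 14 (3 total).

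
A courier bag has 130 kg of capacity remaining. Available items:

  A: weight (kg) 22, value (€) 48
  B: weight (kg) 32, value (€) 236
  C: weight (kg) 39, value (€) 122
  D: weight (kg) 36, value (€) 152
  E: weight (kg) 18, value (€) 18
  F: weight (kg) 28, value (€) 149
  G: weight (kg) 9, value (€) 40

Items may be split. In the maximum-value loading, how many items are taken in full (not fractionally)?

4

Order: B (236/32=7.38) > F (149/28=5.32) > G (40/9=4.44) > D (152/36=4.22) > C (122/39=3.13) > A (48/22=2.18) > E (18/18=1.00)
Fill: take B (32 @ 236) → take F (28 @ 149) → take G (9 @ 40) → take D (36 @ 152) → take 25/39 of C → 78.21; 130/130 used.
4 item(s) taken whole; one partial (take 25/39 of C).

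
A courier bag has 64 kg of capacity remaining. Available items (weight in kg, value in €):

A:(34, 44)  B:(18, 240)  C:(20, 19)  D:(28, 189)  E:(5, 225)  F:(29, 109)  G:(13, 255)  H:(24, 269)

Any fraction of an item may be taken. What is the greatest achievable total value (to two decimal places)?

Greedy by value/weight ratio, highest first.
Order: E (225/5=45.00) > G (255/13=19.62) > B (240/18=13.33) > H (269/24=11.21) > D (189/28=6.75) > F (109/29=3.76) > A (44/34=1.29) > C (19/20=0.95)
Fill: take E (5 @ 225) → take G (13 @ 255) → take B (18 @ 240) → take H (24 @ 269) → take 4/28 of D → 27.00; 64/64 used.
Total value = 1016.00

1016.00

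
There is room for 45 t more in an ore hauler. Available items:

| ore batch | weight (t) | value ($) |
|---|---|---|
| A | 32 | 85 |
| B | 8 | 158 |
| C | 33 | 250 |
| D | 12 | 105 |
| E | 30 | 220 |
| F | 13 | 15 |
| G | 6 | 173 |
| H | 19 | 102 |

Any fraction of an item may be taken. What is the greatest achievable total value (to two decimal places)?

Order: G (173/6=28.83) > B (158/8=19.75) > D (105/12=8.75) > C (250/33=7.58) > E (220/30=7.33) > H (102/19=5.37) > A (85/32=2.66) > F (15/13=1.15)
Fill: take G (6 @ 173) → take B (8 @ 158) → take D (12 @ 105) → take 19/33 of C → 143.94; 45/45 used.
Total value = 579.94

579.94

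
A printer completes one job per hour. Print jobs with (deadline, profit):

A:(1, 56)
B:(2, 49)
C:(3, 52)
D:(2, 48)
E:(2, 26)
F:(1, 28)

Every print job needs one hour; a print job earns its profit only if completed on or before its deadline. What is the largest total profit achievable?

157

Profit order: A=56 C=52 B=49 D=48 F=28 E=26
Assign: A→slot 1, C→slot 3, B→slot 2, D skipped, F skipped, E skipped.
Slots: [1:A] [2:B] [3:C]
Profit = 56 + 49 + 52 = 157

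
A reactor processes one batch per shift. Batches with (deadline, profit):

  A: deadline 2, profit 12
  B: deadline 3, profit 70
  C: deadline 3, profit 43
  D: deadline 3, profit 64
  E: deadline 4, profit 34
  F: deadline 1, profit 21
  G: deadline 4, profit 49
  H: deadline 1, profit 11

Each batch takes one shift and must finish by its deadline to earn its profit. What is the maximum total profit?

226

By profit: B(d3,70), D(d3,64), G(d4,49), C(d3,43), E(d4,34), F(d1,21), A(d2,12), H(d1,11)
B→slot 3; D→slot 2; G→slot 4; C→slot 1; E skipped; F skipped; A skipped; H skipped.
Profit = 43 + 64 + 70 + 49 = 226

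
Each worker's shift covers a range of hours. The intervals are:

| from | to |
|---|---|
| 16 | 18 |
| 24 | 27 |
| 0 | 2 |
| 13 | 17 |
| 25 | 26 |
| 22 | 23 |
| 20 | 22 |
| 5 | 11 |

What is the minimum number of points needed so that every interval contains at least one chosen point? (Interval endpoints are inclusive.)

5

Sorted: [0,2] [5,11] [13,17] [16,18] [20,22] [22,23] [25,26] [24,27]
{[0,2]} hit by 2; {[5,11]} hit by 11; {[13,17],[16,18]} hit by 17; {[20,22],[22,23]} hit by 22; {[25,26],[24,27]} hit by 26.
Points: 2, 11, 17, 22, 26 (5 total).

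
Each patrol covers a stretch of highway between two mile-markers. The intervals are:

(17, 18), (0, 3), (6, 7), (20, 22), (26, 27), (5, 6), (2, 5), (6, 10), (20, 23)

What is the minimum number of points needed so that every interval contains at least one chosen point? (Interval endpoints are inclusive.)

Sort by right endpoint; whenever an interval is uncovered, place a point at its right end.
By right end: [0,3]  [2,5]  [5,6]  [6,7]  [6,10]  [17,18]  [20,22]  [20,23]  [26,27]
[0,3] uncovered → point at 3; [5,6] uncovered → point at 6; [17,18] uncovered → point at 18; [20,22] uncovered → point at 22; [26,27] uncovered → point at 27.
Points: 3, 6, 18, 22, 27 (5 total).

5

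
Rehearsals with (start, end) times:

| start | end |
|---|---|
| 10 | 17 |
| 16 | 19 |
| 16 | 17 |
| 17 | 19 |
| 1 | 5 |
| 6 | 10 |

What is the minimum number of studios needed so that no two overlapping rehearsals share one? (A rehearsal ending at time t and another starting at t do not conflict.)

3

Count concurrent intervals with a sweep; the peak is the room count.
starts: [1, 6, 10, 16, 16, 17]
ends:   [5, 10, 17, 17, 19, 19]
s1→1 e5→0 s6→1 e10→0 s10→1 s16→2 s16→3  — peak 3.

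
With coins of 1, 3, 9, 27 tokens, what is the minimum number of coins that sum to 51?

Use the largest denomination that fits, subtract, and repeat.
51 = 1×27 + 2×9 + 2×3
Total coins = 1 + 2 + 2 = 5

5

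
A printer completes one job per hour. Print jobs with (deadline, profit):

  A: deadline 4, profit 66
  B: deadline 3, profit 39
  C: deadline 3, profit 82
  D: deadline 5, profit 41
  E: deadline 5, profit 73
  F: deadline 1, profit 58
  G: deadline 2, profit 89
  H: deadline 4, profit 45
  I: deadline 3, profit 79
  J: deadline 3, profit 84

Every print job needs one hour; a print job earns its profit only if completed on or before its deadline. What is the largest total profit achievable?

394

Sort by profit descending; place each in the latest free slot ≤ its deadline.
Profit order: G=89 J=84 C=82 I=79 E=73 A=66 F=58 H=45 D=41 B=39
Assign: G→slot 2, J→slot 3, C→slot 1, I skipped, E→slot 5, A→slot 4, F skipped, H skipped, D skipped, B skipped.
Slots: [1:C] [2:G] [3:J] [4:A] [5:E]
Profit = 82 + 89 + 84 + 66 + 73 = 394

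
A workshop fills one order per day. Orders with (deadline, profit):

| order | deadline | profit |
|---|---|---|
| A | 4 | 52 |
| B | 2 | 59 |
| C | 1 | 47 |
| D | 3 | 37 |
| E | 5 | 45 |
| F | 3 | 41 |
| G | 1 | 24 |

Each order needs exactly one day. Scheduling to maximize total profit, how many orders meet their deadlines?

5

Take jobs in profit order; each goes to the latest open slot no later than its deadline.
By profit: B(d2,59), A(d4,52), C(d1,47), E(d5,45), F(d3,41), D(d3,37), G(d1,24)
B→slot 2; A→slot 4; C→slot 1; E→slot 5; F→slot 3; D skipped; G skipped.
5 of 7 scheduled.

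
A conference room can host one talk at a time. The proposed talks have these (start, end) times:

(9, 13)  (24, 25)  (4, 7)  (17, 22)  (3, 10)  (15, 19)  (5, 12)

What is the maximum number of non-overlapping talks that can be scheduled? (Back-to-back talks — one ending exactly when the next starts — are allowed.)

4

Order by finish time; keep every interval that doesn't clash with the previous kept one.
Sorted by end: (4,7)  (3,10)  (5,12)  (9,13)  (15,19)  (17,22)  (24,25)
take (4,7); take (9,13); take (15,19); take (24,25).
Selected 4 talks.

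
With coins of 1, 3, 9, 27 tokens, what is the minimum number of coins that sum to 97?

Use the largest denomination that fits, subtract, and repeat.
97 = 3×27 + 1×9 + 2×3 + 1×1
Total coins = 3 + 1 + 2 + 1 = 7

7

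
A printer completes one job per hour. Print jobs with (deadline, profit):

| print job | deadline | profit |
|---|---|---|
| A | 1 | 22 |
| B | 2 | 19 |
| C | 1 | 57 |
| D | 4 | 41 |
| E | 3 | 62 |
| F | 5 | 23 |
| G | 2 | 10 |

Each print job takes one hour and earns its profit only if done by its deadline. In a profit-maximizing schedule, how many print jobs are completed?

5

Take jobs in profit order; each goes to the latest open slot no later than its deadline.
Profit order: E=62 C=57 D=41 F=23 A=22 B=19 G=10
Assign: E→slot 3, C→slot 1, D→slot 4, F→slot 5, A skipped, B→slot 2, G skipped.
Slots: [1:C] [2:B] [3:E] [4:D] [5:F]
5 of 7 scheduled.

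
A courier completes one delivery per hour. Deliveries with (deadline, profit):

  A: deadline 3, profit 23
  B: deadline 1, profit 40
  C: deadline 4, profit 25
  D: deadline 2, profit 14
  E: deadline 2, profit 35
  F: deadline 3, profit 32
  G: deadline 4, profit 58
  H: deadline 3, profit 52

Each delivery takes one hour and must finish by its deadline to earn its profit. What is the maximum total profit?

Sort by profit descending; place each in the latest free slot ≤ its deadline.
By profit: G(d4,58), H(d3,52), B(d1,40), E(d2,35), F(d3,32), C(d4,25), A(d3,23), D(d2,14)
G→slot 4; H→slot 3; B→slot 1; E→slot 2; F skipped; C skipped; A skipped; D skipped.
Profit = 40 + 35 + 52 + 58 = 185

185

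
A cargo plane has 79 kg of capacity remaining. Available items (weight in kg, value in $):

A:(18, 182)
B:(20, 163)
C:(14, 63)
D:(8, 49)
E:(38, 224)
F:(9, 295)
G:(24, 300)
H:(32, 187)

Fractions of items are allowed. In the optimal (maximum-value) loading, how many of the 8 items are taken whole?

Sort by value per unit weight and fill in that order.
Ratios (sorted): F 32.78, G 12.50, A 10.11, B 8.15, D 6.12, E 5.89, H 5.84, C 4.50
take F (9 @ 295); take G (24 @ 300); take A (18 @ 182); take B (20 @ 163); take D (8 @ 49). Capacity used 79/79.
5 item(s) taken whole.

5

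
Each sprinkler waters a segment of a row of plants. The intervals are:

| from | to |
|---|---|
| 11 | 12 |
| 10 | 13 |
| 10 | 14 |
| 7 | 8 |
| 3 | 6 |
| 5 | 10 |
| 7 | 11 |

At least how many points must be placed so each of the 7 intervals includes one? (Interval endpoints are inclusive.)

By right end: [3,6]  [7,8]  [5,10]  [7,11]  [11,12]  [10,13]  [10,14]
[3,6] uncovered → point at 6; [7,8] uncovered → point at 8; [11,12] uncovered → point at 12.
Points: 6, 8, 12 (3 total).

3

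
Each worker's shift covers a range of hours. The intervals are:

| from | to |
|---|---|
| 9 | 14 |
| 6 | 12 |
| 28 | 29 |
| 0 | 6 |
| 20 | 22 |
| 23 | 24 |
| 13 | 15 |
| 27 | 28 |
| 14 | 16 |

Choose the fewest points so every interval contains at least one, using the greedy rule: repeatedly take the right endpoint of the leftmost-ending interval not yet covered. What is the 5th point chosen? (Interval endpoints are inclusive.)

Sort by right endpoint; whenever an interval is uncovered, place a point at its right end.
By right end: [0,6]  [6,12]  [9,14]  [13,15]  [14,16]  [20,22]  [23,24]  [27,28]  [28,29]
[0,6] uncovered → point at 6; [9,14] uncovered → point at 14; [20,22] uncovered → point at 22; [23,24] uncovered → point at 24; [27,28] uncovered → point at 28.
Points: 6, 14, 22, 24, 28 (5 total).

28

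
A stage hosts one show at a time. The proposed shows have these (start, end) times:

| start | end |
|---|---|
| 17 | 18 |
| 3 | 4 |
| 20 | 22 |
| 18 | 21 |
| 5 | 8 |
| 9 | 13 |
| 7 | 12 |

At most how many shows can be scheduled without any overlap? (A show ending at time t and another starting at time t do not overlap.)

By end time: (3,4), (5,8), (7,12), (9,13), (17,18), (18,21), (20,22).
Pick (3,4); next start ≥ 4 → (5,8); next start ≥ 8 → (9,13); next start ≥ 13 → (17,18); next start ≥ 18 → (18,21).
Selected 5 shows.

5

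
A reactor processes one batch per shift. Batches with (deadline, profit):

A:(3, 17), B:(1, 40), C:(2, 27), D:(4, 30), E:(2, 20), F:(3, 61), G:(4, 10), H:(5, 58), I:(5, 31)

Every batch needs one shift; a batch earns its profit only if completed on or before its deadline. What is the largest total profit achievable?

Profit order: F=61 H=58 B=40 I=31 D=30 C=27 E=20 A=17 G=10
Assign: F→slot 3, H→slot 5, B→slot 1, I→slot 4, D→slot 2, C skipped, E skipped, A skipped, G skipped.
Slots: [1:B] [2:D] [3:F] [4:I] [5:H]
Profit = 40 + 30 + 61 + 31 + 58 = 220

220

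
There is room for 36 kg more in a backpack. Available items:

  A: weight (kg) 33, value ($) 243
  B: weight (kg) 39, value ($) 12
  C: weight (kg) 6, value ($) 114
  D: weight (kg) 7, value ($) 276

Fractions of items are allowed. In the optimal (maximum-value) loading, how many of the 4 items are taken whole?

2

Greedy by value/weight ratio, highest first.
Order: D (276/7=39.43) > C (114/6=19.00) > A (243/33=7.36) > B (12/39=0.31)
Fill: take D (7 @ 276) → take C (6 @ 114) → take 23/33 of A → 169.36; 36/36 used.
2 item(s) taken whole; one partial (take 23/33 of A).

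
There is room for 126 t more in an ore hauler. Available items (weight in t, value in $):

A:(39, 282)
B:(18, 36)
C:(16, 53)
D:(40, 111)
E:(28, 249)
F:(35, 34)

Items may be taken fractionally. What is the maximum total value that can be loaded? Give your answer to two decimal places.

701.00

Greedy by value/weight ratio, highest first.
Ratios (sorted): E 8.89, A 7.23, C 3.31, D 2.77, B 2.00, F 0.97
take E (28 @ 249); take A (39 @ 282); take C (16 @ 53); take D (40 @ 111); take 3/18 of B → 6.00. Capacity used 126/126.
Total value = 701.00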